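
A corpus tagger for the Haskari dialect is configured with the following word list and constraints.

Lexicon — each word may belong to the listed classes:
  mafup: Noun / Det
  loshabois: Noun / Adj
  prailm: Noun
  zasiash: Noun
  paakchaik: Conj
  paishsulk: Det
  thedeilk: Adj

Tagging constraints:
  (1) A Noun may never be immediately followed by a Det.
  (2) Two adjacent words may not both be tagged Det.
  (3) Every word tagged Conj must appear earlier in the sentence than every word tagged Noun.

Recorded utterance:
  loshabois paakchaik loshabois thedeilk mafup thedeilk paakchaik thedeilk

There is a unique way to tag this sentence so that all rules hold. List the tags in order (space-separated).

Adj Conj Adj Adj Det Adj Conj Adj

Candidates per position — 1:loshabois {Noun,Adj}; 2:paakchaik {Conj}; 3:loshabois {Noun,Adj}; 4:thedeilk {Adj}; 5:mafup {Noun,Det}; 6:thedeilk {Adj}; 7:paakchaik {Conj}; 8:thedeilk {Adj}.
Position 1: tagging it Noun would leave rule 3 unsatisfiable, so it must be Adj.
Position 3: tagging it Noun would leave rule 3 unsatisfiable, so it must be Adj.
Position 5: tagging it Noun would leave rule 3 unsatisfiable, so it must be Det.
The only consistent sequence is: Adj Conj Adj Adj Det Adj Conj Adj.
Rule-by-rule: rule 1 ok; rule 2 ok; rule 3 ok.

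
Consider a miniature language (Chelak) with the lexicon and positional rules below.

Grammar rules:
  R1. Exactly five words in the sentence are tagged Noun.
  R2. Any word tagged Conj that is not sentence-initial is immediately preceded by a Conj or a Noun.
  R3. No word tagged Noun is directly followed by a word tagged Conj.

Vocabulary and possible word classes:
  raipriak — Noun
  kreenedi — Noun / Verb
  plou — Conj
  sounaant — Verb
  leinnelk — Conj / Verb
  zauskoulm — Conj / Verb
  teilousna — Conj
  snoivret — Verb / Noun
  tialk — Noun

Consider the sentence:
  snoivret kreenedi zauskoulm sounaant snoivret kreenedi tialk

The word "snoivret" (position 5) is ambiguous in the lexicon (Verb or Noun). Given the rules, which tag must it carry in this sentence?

Candidates per position — 1:snoivret {Verb,Noun}; 2:kreenedi {Noun,Verb}; 3:zauskoulm {Conj,Verb}; 4:sounaant {Verb}; 5:snoivret {Verb,Noun}; 6:kreenedi {Noun,Verb}; 7:tialk {Noun}.
At position 1, choosing Verb makes rule 1 impossible to satisfy; hence Noun.
At position 2, choosing Verb makes rule 1 impossible to satisfy; hence Noun.
At position 3, choosing Conj makes rule 3 impossible to satisfy; hence Verb.
At position 5, choosing Verb makes rule 1 impossible to satisfy; hence Noun.
At position 6, choosing Verb makes rule 1 impossible to satisfy; hence Noun.
That leaves exactly one tagging: Noun Noun Verb Verb Noun Noun Noun.
Check: rule 1 holds; rule 2 holds; rule 3 holds.

Noun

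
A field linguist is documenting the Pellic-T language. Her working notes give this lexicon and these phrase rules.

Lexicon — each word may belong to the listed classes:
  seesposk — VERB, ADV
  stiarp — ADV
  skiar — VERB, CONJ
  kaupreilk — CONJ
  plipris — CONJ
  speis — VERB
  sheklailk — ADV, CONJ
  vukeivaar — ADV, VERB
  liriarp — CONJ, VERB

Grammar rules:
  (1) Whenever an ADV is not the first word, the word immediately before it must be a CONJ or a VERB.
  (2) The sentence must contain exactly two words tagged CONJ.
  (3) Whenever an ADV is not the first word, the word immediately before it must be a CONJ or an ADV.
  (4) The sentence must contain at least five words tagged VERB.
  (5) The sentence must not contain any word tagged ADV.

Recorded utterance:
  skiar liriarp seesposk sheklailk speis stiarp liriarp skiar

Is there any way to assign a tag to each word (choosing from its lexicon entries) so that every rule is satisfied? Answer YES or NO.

Candidates per position — 1:skiar {VERB,CONJ}; 2:liriarp {CONJ,VERB}; 3:seesposk {VERB,ADV}; 4:sheklailk {ADV,CONJ}; 5:speis {VERB}; 6:stiarp {ADV}; 7:liriarp {CONJ,VERB}; 8:skiar {VERB,CONJ}.
Rule 3 cannot be satisfied by any choice of tags from the lexicon.
So there is no consistent tagging.

NO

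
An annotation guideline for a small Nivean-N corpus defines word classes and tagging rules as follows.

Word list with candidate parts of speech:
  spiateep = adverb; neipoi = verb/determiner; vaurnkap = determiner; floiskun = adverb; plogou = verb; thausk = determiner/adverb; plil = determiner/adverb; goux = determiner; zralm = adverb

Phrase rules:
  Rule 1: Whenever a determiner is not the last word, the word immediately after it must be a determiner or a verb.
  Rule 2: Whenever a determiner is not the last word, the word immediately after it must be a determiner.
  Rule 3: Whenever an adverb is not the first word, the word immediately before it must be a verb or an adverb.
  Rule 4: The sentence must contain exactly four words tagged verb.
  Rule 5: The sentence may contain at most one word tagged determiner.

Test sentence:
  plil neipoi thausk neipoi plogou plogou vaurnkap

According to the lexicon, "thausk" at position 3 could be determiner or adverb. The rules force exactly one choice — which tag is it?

adverb

Candidates per position — 1:plil {determiner,adverb}; 2:neipoi {verb,determiner}; 3:thausk {determiner,adverb}; 4:neipoi {verb,determiner}; 5:plogou {verb}; 6:plogou {verb}; 7:vaurnkap {determiner}.
Word 1 cannot be determiner — rule 2 would then fail for every completion. It is adverb.
Word 2 cannot be determiner — rule 2 would then fail for every completion. It is verb.
Word 3 cannot be determiner — rule 2 would then fail for every completion. It is adverb.
Word 4 cannot be determiner — rule 2 would then fail for every completion. It is verb.
That leaves exactly one tagging: adverb verb adverb verb verb verb determiner.
Check: rule 1 holds; rule 2 holds; rule 3 holds; rule 4 holds; rule 5 holds.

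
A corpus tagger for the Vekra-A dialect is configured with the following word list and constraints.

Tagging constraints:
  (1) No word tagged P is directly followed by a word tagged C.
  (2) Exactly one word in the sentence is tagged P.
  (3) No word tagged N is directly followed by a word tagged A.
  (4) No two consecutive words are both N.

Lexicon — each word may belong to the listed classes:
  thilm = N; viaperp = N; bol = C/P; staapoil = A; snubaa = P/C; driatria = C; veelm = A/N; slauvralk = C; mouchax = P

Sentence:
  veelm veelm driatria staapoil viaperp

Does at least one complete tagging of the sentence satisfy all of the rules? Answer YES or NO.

NO

Candidates per position — 1:veelm {A,N}; 2:veelm {A,N}; 3:driatria {C}; 4:staapoil {A}; 5:viaperp {N}.
Rule 2 cannot be satisfied by any choice of tags from the lexicon.
So there is no consistent tagging.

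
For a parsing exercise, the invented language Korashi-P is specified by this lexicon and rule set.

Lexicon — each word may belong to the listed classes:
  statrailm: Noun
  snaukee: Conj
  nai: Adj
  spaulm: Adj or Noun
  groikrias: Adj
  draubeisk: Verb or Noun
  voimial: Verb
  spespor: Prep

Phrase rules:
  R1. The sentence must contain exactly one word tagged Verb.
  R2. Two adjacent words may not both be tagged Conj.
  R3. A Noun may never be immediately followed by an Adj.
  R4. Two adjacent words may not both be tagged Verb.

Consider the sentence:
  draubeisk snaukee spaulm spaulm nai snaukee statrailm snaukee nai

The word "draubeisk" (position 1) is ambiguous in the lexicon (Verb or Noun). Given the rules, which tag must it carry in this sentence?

Verb

Candidates per position — 1:draubeisk {Verb,Noun}; 2:snaukee {Conj}; 3:spaulm {Adj,Noun}; 4:spaulm {Adj,Noun}; 5:nai {Adj}; 6:snaukee {Conj}; 7:statrailm {Noun}; 8:snaukee {Conj}; 9:nai {Adj}.
Position 1: Noun is ruled out by rule 1; that leaves Verb.
Position 3: Noun is ruled out by rule 3; that leaves Adj.
Position 4: Noun is ruled out by rule 3; that leaves Adj.
The unique satisfying tagging is: Verb Conj Adj Adj Adj Conj Noun Conj Adj.
Check: rule 1 ok; rule 2 ok; rule 3 ok; rule 4 ok.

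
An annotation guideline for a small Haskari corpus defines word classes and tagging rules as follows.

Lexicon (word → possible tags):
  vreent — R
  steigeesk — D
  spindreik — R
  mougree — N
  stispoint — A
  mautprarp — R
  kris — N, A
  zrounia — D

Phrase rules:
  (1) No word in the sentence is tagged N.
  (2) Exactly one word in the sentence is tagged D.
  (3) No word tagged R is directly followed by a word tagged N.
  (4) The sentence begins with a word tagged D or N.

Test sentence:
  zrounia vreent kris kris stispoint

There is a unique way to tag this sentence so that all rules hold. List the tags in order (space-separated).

Candidates per position — 1:zrounia {D}; 2:vreent {R}; 3:kris {N,A}; 4:kris {N,A}; 5:stispoint {A}.
At position 3, choosing N makes rule 1 impossible to satisfy; hence A.
At position 4, choosing N makes rule 1 impossible to satisfy; hence A.
So the tagging must be: D R A A A.
Rule-by-rule: rule 1 ok; rule 2 ok; rule 3 ok; rule 4 ok.

D R A A A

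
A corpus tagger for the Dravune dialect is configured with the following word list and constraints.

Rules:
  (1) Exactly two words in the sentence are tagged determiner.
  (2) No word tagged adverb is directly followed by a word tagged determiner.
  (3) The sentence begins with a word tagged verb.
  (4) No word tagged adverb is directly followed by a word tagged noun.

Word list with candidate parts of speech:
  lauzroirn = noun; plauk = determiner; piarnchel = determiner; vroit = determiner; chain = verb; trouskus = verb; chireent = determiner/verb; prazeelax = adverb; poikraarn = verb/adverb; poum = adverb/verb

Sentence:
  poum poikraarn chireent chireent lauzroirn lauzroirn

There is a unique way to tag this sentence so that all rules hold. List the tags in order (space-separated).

verb verb determiner determiner noun noun

Candidates per position — 1:poum {adverb,verb}; 2:poikraarn {verb,adverb}; 3:chireent {determiner,verb}; 4:chireent {determiner,verb}; 5:lauzroirn {noun}; 6:lauzroirn {noun}.
Position 1: tagging it adverb would leave rule 3 unsatisfiable, so it must be verb.
Position 3: tagging it verb would leave rule 1 unsatisfiable, so it must be determiner.
Position 4: tagging it verb would leave rule 1 unsatisfiable, so it must be determiner.
Position 2: tagging it adverb would leave rule 2 unsatisfiable, so it must be verb.
The unique satisfying tagging is: verb verb determiner determiner noun noun.
Rule-by-rule: rule 1 ✓; rule 2 ✓; rule 3 ✓; rule 4 ✓.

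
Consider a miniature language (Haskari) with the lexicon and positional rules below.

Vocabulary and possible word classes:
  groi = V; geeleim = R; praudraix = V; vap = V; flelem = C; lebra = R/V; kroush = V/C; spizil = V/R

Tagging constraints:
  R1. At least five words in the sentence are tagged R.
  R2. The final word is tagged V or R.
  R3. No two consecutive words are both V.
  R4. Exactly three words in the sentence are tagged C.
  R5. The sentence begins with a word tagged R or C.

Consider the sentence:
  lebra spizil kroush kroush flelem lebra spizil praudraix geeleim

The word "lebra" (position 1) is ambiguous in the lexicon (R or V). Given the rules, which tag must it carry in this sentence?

R

Candidates per position — 1:lebra {R,V}; 2:spizil {V,R}; 3:kroush {V,C}; 4:kroush {V,C}; 5:flelem {C}; 6:lebra {R,V}; 7:spizil {V,R}; 8:praudraix {V}; 9:geeleim {R}.
Position 1: V is ruled out by rule 1; that leaves R.
Position 2: V is ruled out by rule 1; that leaves R.
Position 3: V is ruled out by rule 4; that leaves C.
Position 4: V is ruled out by rule 4; that leaves C.
Position 6: V is ruled out by rule 1; that leaves R.
Position 7: V is ruled out by rule 1; that leaves R.
That leaves exactly one tagging: R R C C C R R V R.
Verifying each rule — rule 1 satisfied; rule 2 satisfied; rule 3 satisfied; rule 4 satisfied; rule 5 satisfied.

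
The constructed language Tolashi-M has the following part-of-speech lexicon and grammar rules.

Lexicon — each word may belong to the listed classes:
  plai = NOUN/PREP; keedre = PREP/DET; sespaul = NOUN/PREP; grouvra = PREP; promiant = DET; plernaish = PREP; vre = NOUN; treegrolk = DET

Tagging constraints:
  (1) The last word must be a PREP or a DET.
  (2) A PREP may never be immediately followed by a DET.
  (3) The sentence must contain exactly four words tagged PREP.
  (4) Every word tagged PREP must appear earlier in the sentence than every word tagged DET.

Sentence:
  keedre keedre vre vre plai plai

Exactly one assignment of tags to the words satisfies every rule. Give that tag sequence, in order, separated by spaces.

PREP PREP NOUN NOUN PREP PREP

Candidates per position — 1:keedre {PREP,DET}; 2:keedre {PREP,DET}; 3:vre {NOUN}; 4:vre {NOUN}; 5:plai {NOUN,PREP}; 6:plai {NOUN,PREP}.
If word 1 were DET, no tagging could satisfy rule 3; so word 1 is PREP.
If word 2 were DET, no tagging could satisfy rule 2; so word 2 is PREP.
If word 5 were NOUN, no tagging could satisfy rule 3; so word 5 is PREP.
If word 6 were NOUN, no tagging could satisfy rule 1; so word 6 is PREP.
That leaves exactly one tagging: PREP PREP NOUN NOUN PREP PREP.
Verifying each rule — rule 1 satisfied; rule 2 satisfied; rule 3 satisfied; rule 4 satisfied.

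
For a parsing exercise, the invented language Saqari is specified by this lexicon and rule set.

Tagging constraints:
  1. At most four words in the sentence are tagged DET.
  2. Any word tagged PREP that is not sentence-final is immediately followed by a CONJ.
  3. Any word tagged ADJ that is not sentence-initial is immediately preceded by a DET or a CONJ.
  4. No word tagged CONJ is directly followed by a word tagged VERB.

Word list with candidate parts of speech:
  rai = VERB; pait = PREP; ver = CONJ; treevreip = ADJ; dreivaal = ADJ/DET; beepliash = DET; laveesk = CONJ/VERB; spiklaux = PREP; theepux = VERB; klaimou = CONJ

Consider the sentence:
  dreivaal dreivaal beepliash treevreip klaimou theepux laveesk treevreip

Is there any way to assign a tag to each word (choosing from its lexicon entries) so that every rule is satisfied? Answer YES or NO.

Candidates per position — 1:dreivaal {ADJ,DET}; 2:dreivaal {ADJ,DET}; 3:beepliash {DET}; 4:treevreip {ADJ}; 5:klaimou {CONJ}; 6:theepux {VERB}; 7:laveesk {CONJ,VERB}; 8:treevreip {ADJ}.
Rule 4 cannot be satisfied by any choice of tags from the lexicon.
So there is no consistent tagging.

NO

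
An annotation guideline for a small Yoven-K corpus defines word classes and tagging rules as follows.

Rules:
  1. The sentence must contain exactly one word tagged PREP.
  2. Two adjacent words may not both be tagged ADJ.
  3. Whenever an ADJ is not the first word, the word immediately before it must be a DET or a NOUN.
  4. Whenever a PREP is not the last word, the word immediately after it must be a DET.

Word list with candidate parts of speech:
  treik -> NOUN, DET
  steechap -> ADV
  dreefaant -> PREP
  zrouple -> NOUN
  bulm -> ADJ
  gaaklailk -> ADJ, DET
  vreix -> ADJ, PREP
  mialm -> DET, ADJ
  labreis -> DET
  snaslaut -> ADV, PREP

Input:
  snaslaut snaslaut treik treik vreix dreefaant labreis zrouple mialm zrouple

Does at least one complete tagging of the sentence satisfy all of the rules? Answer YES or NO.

YES

Candidates per position — 1:snaslaut {ADV,PREP}; 2:snaslaut {ADV,PREP}; 3:treik {NOUN,DET}; 4:treik {NOUN,DET}; 5:vreix {ADJ,PREP}; 6:dreefaant {PREP}; 7:labreis {DET}; 8:zrouple {NOUN}; 9:mialm {DET,ADJ}; 10:zrouple {NOUN}.
One satisfying assignment: ADV ADV DET NOUN ADJ PREP DET NOUN DET NOUN.
Verifying each rule — rule 1 holds; rule 2 holds; rule 3 holds; rule 4 holds.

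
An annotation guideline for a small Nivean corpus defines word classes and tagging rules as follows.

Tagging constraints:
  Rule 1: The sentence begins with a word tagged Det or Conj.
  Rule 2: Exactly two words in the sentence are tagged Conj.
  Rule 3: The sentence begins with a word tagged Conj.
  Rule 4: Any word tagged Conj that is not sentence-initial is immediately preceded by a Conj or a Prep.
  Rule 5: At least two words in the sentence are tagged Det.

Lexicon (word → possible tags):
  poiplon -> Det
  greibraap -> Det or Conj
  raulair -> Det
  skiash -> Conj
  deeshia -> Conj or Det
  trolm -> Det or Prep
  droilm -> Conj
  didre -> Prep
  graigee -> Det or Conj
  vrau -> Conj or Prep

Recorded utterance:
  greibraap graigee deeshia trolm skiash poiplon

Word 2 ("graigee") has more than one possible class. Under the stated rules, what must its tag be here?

Candidates per position — 1:greibraap {Det,Conj}; 2:graigee {Det,Conj}; 3:deeshia {Conj,Det}; 4:trolm {Det,Prep}; 5:skiash {Conj}; 6:poiplon {Det}.
Word 1 cannot be Det — rule 3 would then fail for every completion. It is Conj.
Word 2 cannot be Conj — rule 2 would then fail for every completion. It is Det.
Word 3 cannot be Conj — rule 2 would then fail for every completion. It is Det.
Word 4 cannot be Det — rule 4 would then fail for every completion. It is Prep.
So the tagging must be: Conj Det Det Prep Conj Det.
Check: rule 1 ✓; rule 2 ✓; rule 3 ✓; rule 4 ✓; rule 5 ✓.

Det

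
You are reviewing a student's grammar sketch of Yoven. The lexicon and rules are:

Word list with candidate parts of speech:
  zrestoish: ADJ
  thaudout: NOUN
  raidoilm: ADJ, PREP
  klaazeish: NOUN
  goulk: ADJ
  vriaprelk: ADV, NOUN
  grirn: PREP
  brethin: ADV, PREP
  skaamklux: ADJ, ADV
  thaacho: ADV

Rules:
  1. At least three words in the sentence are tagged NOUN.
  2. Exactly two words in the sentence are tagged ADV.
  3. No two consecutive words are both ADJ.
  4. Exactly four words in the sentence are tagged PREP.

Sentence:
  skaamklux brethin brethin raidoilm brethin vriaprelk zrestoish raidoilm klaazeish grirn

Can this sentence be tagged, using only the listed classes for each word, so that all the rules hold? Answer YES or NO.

NO

Candidates per position — 1:skaamklux {ADJ,ADV}; 2:brethin {ADV,PREP}; 3:brethin {ADV,PREP}; 4:raidoilm {ADJ,PREP}; 5:brethin {ADV,PREP}; 6:vriaprelk {ADV,NOUN}; 7:zrestoish {ADJ}; 8:raidoilm {ADJ,PREP}; 9:klaazeish {NOUN}; 10:grirn {PREP}.
Rule 1 cannot be satisfied by any choice of tags from the lexicon.
So there is no consistent tagging.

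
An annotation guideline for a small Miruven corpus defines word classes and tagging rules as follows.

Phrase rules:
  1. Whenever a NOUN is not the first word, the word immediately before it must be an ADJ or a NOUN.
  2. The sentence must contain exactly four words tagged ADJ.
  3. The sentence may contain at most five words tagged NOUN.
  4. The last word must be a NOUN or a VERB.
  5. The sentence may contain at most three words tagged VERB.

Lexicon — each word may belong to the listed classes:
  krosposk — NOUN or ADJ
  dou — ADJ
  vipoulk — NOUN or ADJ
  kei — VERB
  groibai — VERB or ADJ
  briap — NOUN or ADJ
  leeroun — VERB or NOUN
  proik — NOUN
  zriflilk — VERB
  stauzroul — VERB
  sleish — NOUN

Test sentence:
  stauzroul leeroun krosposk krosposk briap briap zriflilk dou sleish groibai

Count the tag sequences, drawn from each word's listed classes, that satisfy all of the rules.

0

Candidates per position — 1:stauzroul {VERB}; 2:leeroun {VERB,NOUN}; 3:krosposk {NOUN,ADJ}; 4:krosposk {NOUN,ADJ}; 5:briap {NOUN,ADJ}; 6:briap {NOUN,ADJ}; 7:zriflilk {VERB}; 8:dou {ADJ}; 9:sleish {NOUN}; 10:groibai {VERB,ADJ}.
There are 64 candidate sequences in total.
Every candidate sequence violates at least one rule; no consistent tagging exists.
Count = 0.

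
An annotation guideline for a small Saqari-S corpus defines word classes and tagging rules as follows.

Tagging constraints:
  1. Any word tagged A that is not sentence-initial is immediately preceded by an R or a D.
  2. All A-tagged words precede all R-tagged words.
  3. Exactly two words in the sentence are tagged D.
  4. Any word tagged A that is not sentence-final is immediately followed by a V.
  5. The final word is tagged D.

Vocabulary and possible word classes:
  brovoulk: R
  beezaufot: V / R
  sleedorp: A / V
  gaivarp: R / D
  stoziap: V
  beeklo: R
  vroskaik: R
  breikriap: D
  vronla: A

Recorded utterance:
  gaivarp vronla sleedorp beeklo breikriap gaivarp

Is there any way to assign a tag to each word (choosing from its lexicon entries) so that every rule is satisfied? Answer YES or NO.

Candidates per position — 1:gaivarp {R,D}; 2:vronla {A}; 3:sleedorp {A,V}; 4:beeklo {R}; 5:breikriap {D}; 6:gaivarp {R,D}.
Every candidate sequence violates at least one rule; no consistent tagging exists.

NO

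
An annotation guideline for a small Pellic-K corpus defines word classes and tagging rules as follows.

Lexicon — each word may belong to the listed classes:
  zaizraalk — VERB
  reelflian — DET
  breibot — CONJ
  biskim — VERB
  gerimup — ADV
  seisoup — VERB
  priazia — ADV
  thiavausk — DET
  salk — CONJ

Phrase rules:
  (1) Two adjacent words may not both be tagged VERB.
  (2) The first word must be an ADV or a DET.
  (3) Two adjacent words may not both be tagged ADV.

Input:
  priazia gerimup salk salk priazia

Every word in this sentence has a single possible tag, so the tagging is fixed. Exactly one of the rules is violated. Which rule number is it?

3

Fixed tagging: ADV ADV CONJ CONJ ADV.
Applying the rules: R1 pass, R2 pass, R3 fail.
Only rule 3 fails.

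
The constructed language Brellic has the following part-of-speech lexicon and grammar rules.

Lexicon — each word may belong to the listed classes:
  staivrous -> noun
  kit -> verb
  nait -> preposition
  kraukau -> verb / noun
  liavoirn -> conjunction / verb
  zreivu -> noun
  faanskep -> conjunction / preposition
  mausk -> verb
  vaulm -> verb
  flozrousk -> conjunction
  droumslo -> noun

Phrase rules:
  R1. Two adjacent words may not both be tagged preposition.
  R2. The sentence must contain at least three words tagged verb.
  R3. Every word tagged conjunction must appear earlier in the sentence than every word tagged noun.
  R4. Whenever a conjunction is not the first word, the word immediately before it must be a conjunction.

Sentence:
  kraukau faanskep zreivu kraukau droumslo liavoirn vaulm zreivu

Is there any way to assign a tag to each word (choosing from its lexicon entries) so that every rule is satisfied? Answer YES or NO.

Candidates per position — 1:kraukau {verb,noun}; 2:faanskep {conjunction,preposition}; 3:zreivu {noun}; 4:kraukau {verb,noun}; 5:droumslo {noun}; 6:liavoirn {conjunction,verb}; 7:vaulm {verb}; 8:zreivu {noun}.
One satisfying assignment: noun preposition noun verb noun verb verb noun.
Verifying each rule — rule 1 satisfied; rule 2 satisfied; rule 3 satisfied; rule 4 satisfied.

YES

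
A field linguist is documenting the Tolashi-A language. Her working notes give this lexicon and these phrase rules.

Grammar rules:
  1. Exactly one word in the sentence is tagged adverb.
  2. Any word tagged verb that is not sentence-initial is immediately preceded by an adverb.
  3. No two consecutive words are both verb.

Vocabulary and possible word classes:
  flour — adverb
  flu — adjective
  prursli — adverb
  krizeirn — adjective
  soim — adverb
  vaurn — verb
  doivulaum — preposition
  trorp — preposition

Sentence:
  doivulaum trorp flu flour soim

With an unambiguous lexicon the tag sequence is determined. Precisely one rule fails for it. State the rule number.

Fixed tagging: preposition preposition adjective adverb adverb.
Rule check: R1 violated, R2 holds, R3 holds.
Only rule 1 fails.

1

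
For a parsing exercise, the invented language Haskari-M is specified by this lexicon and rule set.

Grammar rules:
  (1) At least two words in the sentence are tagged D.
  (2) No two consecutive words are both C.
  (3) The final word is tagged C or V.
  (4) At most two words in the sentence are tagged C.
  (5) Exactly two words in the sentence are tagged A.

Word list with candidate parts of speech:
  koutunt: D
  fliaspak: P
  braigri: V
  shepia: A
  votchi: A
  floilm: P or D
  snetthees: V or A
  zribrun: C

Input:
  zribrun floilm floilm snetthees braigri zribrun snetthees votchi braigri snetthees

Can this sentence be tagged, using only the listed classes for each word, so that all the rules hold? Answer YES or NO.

Candidates per position — 1:zribrun {C}; 2:floilm {P,D}; 3:floilm {P,D}; 4:snetthees {V,A}; 5:braigri {V}; 6:zribrun {C}; 7:snetthees {V,A}; 8:votchi {A}; 9:braigri {V}; 10:snetthees {V,A}.
One satisfying assignment: C D D V V C A A V V.
Verifying each rule — rule 1 holds; rule 2 holds; rule 3 holds; rule 4 holds; rule 5 holds.

YES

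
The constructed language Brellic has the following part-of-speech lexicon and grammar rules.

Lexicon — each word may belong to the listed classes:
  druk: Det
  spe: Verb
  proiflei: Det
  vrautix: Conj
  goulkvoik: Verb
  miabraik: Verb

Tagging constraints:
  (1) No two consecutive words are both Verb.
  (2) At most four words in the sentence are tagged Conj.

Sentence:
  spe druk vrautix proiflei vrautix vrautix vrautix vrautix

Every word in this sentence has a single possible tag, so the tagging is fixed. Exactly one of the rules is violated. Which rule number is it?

Fixed tagging: Verb Det Conj Det Conj Conj Conj Conj.
Applying the rules: R1 ok, R2 fails.
Only rule 2 fails.

2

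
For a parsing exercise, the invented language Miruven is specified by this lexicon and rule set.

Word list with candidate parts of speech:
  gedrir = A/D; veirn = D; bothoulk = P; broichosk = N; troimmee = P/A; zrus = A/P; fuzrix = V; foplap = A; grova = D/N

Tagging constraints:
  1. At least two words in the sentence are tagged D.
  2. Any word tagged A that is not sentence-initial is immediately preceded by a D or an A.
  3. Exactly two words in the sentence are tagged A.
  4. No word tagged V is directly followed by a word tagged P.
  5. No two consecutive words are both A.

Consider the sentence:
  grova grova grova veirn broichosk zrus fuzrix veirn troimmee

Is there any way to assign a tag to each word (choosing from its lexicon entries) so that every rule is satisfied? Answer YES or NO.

NO

Candidates per position — 1:grova {D,N}; 2:grova {D,N}; 3:grova {D,N}; 4:veirn {D}; 5:broichosk {N}; 6:zrus {A,P}; 7:fuzrix {V}; 8:veirn {D}; 9:troimmee {P,A}.
Every candidate sequence violates at least one rule; no consistent tagging exists.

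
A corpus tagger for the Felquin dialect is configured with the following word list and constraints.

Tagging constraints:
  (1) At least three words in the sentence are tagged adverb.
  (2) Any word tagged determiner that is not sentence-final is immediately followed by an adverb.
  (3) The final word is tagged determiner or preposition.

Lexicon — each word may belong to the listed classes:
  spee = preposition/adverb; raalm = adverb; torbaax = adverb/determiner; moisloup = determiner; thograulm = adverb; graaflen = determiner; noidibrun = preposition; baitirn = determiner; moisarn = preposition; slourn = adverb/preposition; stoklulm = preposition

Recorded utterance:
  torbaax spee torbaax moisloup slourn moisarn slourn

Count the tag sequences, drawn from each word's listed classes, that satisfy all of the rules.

Candidates per position — 1:torbaax {adverb,determiner}; 2:spee {preposition,adverb}; 3:torbaax {adverb,determiner}; 4:moisloup {determiner}; 5:slourn {adverb,preposition}; 6:moisarn {preposition}; 7:slourn {adverb,preposition}.
There are 32 candidate sequences in total.
The sequences that satisfy every rule: adverb preposition adverb determiner adverb preposition preposition; adverb adverb adverb determiner adverb preposition preposition; determiner adverb adverb determiner adverb preposition preposition.
Count = 3.

3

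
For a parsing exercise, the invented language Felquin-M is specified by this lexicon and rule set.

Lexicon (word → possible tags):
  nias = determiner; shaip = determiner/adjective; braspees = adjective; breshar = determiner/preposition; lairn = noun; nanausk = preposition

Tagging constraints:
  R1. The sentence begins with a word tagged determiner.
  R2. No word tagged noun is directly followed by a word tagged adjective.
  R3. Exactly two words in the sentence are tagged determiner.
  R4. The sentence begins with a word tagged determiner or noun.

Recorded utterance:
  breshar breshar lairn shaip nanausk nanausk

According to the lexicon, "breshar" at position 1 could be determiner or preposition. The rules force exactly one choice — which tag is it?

determiner

Candidates per position — 1:breshar {determiner,preposition}; 2:breshar {determiner,preposition}; 3:lairn {noun}; 4:shaip {determiner,adjective}; 5:nanausk {preposition}; 6:nanausk {preposition}.
Word 1 cannot be preposition — rule 1 would then fail for every completion. It is determiner.
Word 4 cannot be adjective — rule 2 would then fail for every completion. It is determiner.
Word 2 cannot be determiner — rule 3 would then fail for every completion. It is preposition.
The only consistent sequence is: determiner preposition noun determiner preposition preposition.
Verifying each rule — rule 1 ✓; rule 2 ✓; rule 3 ✓; rule 4 ✓.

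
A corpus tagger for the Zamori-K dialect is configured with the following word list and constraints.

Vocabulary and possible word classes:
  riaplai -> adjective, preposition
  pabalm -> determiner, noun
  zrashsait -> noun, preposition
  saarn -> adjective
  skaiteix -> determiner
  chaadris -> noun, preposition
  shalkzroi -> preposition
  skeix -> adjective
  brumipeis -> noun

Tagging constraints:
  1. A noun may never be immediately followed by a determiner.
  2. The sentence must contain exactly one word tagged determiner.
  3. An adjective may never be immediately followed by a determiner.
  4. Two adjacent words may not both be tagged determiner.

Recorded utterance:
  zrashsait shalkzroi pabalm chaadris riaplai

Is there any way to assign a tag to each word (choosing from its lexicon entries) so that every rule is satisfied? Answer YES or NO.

Candidates per position — 1:zrashsait {noun,preposition}; 2:shalkzroi {preposition}; 3:pabalm {determiner,noun}; 4:chaadris {noun,preposition}; 5:riaplai {adjective,preposition}.
One satisfying assignment: noun preposition determiner preposition preposition.
Checking: rule 1 satisfied; rule 2 satisfied; rule 3 satisfied; rule 4 satisfied.

YES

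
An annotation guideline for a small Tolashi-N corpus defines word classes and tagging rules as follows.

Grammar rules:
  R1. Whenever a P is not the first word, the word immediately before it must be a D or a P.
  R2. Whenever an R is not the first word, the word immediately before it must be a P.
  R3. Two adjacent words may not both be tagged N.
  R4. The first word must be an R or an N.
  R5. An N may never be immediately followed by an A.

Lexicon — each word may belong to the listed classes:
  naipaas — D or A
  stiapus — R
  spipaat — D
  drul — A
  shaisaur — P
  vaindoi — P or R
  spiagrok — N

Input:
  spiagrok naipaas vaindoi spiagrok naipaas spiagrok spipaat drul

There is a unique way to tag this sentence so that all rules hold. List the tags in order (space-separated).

Candidates per position — 1:spiagrok {N}; 2:naipaas {D,A}; 3:vaindoi {P,R}; 4:spiagrok {N}; 5:naipaas {D,A}; 6:spiagrok {N}; 7:spipaat {D}; 8:drul {A}.
Position 2: A is ruled out by rule 5; that leaves D.
Position 3: R is ruled out by rule 2; that leaves P.
Position 5: A is ruled out by rule 5; that leaves D.
That leaves exactly one tagging: N D P N D N D A.
Verifying each rule — rule 1 satisfied; rule 2 satisfied; rule 3 satisfied; rule 4 satisfied; rule 5 satisfied.

N D P N D N D A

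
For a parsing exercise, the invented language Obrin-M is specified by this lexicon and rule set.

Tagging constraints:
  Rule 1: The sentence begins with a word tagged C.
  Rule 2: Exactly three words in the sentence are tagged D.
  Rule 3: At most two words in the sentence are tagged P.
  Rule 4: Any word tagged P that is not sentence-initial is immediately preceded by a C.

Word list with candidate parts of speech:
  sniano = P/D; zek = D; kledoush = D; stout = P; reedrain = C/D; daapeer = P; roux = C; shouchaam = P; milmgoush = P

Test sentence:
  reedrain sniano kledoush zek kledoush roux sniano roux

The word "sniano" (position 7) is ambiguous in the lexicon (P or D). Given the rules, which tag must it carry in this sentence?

Candidates per position — 1:reedrain {C,D}; 2:sniano {P,D}; 3:kledoush {D}; 4:zek {D}; 5:kledoush {D}; 6:roux {C}; 7:sniano {P,D}; 8:roux {C}.
Position 1: D is ruled out by rule 1; that leaves C.
Position 2: D is ruled out by rule 2; that leaves P.
Position 7: D is ruled out by rule 2; that leaves P.
So the tagging must be: C P D D D C P C.
Verifying each rule — rule 1 ok; rule 2 ok; rule 3 ok; rule 4 ok.

P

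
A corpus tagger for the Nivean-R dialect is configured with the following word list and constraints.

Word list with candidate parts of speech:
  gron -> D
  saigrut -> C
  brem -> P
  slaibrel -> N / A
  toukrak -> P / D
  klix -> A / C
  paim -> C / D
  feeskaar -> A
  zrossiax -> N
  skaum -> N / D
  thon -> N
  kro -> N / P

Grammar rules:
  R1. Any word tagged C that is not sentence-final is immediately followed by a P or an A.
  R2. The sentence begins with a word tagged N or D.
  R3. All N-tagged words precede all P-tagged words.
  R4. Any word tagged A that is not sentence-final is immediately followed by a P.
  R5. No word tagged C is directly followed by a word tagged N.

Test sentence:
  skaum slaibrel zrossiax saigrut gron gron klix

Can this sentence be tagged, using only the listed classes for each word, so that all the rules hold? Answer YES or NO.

NO

Candidates per position — 1:skaum {N,D}; 2:slaibrel {N,A}; 3:zrossiax {N}; 4:saigrut {C}; 5:gron {D}; 6:gron {D}; 7:klix {A,C}.
Rule 1 cannot be satisfied by any choice of tags from the lexicon.
So there is no consistent tagging.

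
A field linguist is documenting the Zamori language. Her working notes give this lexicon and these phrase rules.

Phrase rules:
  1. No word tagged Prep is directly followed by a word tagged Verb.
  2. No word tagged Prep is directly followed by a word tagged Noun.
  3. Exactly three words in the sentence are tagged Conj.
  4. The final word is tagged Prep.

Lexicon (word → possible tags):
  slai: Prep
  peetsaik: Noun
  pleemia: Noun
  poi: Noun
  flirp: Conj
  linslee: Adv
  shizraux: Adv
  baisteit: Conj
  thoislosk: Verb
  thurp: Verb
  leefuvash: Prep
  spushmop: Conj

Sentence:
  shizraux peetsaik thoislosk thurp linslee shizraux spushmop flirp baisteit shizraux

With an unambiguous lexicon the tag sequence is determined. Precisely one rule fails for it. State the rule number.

4

Fixed tagging: Adv Noun Verb Verb Adv Adv Conj Conj Conj Adv.
Applying the rules: R1 ✓, R2 ✓, R3 ✓, R4 ✗.
Only rule 4 fails.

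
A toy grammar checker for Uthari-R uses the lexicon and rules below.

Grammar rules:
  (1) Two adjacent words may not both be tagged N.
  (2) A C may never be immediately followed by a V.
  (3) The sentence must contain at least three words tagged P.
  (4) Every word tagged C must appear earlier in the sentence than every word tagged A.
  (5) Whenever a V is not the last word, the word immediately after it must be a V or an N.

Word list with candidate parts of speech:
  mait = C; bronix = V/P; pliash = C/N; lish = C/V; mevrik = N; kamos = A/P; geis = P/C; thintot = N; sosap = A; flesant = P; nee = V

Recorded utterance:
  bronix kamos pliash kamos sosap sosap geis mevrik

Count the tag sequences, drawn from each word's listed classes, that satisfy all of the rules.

5

Candidates per position — 1:bronix {V,P}; 2:kamos {A,P}; 3:pliash {C,N}; 4:kamos {A,P}; 5:sosap {A}; 6:sosap {A}; 7:geis {P,C}; 8:mevrik {N}.
There are 32 candidate sequences in total.
The sequences that satisfy every rule: P A N P A A P N; P P C A A A P N; P P C P A A P N; P P N A A A P N; P P N P A A P N.
Count = 5.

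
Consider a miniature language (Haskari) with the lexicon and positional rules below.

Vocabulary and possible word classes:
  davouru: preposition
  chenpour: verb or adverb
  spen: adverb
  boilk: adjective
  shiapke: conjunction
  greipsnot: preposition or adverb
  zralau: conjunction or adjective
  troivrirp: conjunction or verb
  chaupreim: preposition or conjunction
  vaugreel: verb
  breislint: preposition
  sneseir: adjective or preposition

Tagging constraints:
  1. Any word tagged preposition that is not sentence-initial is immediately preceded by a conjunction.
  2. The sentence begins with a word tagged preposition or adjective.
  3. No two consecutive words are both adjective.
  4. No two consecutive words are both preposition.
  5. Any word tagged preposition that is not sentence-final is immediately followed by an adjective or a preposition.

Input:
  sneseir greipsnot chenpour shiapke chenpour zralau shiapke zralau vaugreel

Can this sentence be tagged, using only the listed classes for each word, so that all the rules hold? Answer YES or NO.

YES

Candidates per position — 1:sneseir {adjective,preposition}; 2:greipsnot {preposition,adverb}; 3:chenpour {verb,adverb}; 4:shiapke {conjunction}; 5:chenpour {verb,adverb}; 6:zralau {conjunction,adjective}; 7:shiapke {conjunction}; 8:zralau {conjunction,adjective}; 9:vaugreel {verb}.
One satisfying assignment: adjective adverb adverb conjunction verb conjunction conjunction adjective verb.
Verifying each rule — rule 1 satisfied; rule 2 satisfied; rule 3 satisfied; rule 4 satisfied; rule 5 satisfied.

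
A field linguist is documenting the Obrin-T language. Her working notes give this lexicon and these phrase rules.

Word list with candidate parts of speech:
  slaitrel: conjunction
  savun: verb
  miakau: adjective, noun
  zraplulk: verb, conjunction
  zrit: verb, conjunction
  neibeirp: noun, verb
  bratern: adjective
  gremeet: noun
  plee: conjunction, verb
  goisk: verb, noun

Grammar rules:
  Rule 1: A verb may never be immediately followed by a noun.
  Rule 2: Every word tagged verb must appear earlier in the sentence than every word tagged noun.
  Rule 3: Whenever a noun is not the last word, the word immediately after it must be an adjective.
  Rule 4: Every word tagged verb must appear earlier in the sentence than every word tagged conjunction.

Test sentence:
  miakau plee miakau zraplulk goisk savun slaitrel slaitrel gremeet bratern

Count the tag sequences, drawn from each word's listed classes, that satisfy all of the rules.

Candidates per position — 1:miakau {adjective,noun}; 2:plee {conjunction,verb}; 3:miakau {adjective,noun}; 4:zraplulk {verb,conjunction}; 5:goisk {verb,noun}; 6:savun {verb}; 7:slaitrel {conjunction}; 8:slaitrel {conjunction}; 9:gremeet {noun}; 10:bratern {adjective}.
There are 32 candidate sequences in total.
The sequences that satisfy every rule: adjective verb adjective verb verb verb conjunction conjunction noun adjective.
Count = 1.

1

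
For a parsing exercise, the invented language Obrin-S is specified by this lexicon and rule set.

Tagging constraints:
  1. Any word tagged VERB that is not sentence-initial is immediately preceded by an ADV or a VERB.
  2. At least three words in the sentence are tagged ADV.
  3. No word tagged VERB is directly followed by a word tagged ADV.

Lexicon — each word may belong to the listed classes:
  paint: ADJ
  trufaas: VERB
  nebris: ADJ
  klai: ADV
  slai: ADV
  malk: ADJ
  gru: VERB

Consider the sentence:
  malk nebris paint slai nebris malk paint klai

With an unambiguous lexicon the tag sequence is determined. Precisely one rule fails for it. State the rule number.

2

Fixed tagging: ADJ ADJ ADJ ADV ADJ ADJ ADJ ADV.
Applying the rules: R1 ok, R2 fails, R3 ok.
Only rule 2 fails.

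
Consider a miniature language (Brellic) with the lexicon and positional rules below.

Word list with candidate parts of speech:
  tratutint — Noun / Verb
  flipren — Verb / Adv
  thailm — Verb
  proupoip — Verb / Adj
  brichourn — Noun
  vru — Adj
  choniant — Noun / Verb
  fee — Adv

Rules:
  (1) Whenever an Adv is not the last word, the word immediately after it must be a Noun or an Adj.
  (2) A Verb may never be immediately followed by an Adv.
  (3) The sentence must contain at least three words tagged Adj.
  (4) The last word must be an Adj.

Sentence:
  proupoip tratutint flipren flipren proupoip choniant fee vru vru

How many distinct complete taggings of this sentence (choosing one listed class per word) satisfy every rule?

6

Candidates per position — 1:proupoip {Verb,Adj}; 2:tratutint {Noun,Verb}; 3:flipren {Verb,Adv}; 4:flipren {Verb,Adv}; 5:proupoip {Verb,Adj}; 6:choniant {Noun,Verb}; 7:fee {Adv}; 8:vru {Adj}; 9:vru {Adj}.
There are 64 candidate sequences in total.
Checking each against the rules leaves 6 sequences.
Count = 6.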